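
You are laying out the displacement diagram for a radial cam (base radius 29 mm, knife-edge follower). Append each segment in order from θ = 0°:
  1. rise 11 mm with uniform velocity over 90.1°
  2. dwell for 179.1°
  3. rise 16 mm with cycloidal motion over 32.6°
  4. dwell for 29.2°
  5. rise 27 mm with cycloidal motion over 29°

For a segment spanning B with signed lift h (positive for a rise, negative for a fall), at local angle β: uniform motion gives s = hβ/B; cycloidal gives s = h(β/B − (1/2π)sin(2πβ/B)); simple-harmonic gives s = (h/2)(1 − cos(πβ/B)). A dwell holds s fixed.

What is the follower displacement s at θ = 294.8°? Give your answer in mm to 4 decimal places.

seg 1 [0°–90.1°] uniform, h=11: full span → s += 11 → s = 11.0000
seg 2 [90.1°–269.2°] dwell: s stays 11.0000
seg 3 [269.2°–301.8°] cycloidal, h=16: θ=294.8° here. β=25.6, B=32.6. 16·(0.7853 − sin(2π·0.7853)/(2π)) = 15.0486 → s = 26.0486

26.0486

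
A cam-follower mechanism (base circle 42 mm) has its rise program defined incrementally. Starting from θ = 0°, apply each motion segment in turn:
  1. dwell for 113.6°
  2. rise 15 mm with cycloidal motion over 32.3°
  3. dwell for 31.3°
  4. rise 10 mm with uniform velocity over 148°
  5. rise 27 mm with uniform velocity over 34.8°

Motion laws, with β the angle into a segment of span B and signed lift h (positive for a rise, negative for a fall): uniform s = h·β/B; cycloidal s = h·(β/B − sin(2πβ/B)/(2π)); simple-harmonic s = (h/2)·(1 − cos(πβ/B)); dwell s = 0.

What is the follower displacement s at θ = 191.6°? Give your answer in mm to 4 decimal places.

seg 1 [0°–113.6°] dwell: s stays 0.0000
seg 2 [113.6°–145.9°] cycloidal, h=15: full span → s += 15 → s = 15.0000
seg 3 [145.9°–177.2°] dwell: s stays 15.0000
seg 4 [177.2°–325.2°] uniform, h=10: θ=191.6° here. β=14.4, B=148. 10·14.4/148 = 0.9730 → s = 15.9730

15.9730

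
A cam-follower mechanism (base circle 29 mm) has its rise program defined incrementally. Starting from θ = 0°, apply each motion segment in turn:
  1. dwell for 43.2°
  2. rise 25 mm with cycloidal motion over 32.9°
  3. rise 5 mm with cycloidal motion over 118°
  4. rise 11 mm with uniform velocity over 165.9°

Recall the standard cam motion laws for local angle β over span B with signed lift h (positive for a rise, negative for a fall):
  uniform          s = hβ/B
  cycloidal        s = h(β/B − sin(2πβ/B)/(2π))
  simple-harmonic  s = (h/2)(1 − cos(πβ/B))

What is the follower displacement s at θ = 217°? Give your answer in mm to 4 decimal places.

seg 1 [0°–43.2°] dwell: s stays 0.0000
seg 2 [43.2°–76.1°] cycloidal, h=25: full span → s += 25 → s = 25.0000
seg 3 [76.1°–194.1°] cycloidal, h=5: full span → s += 5 → s = 30.0000
seg 4 [194.1°–360°] uniform, h=11: θ=217° here. β=22.9, B=165.9. 11·22.9/165.9 = 1.5184 → s = 31.5184

31.5184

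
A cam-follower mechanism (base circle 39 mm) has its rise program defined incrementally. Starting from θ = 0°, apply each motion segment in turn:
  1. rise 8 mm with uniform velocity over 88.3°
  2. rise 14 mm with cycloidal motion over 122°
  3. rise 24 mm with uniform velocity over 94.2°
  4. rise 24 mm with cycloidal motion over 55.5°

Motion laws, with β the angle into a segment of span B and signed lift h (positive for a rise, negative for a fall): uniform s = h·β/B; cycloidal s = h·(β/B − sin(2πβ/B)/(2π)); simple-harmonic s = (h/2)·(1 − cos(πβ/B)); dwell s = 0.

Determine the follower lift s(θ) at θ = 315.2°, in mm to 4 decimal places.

seg 1 [0°–88.3°] uniform, h=8: full span → s += 8 → s = 8.0000
seg 2 [88.3°–210.3°] cycloidal, h=14: full span → s += 14 → s = 22.0000
seg 3 [210.3°–304.5°] uniform, h=24: full span → s += 24 → s = 46.0000
seg 4 [304.5°–360°] cycloidal, h=24: θ=315.2° here. β=10.7, B=55.5. 24·(0.1928 − sin(2π·0.1928)/(2π)) = 1.0514 → s = 47.0514

47.0514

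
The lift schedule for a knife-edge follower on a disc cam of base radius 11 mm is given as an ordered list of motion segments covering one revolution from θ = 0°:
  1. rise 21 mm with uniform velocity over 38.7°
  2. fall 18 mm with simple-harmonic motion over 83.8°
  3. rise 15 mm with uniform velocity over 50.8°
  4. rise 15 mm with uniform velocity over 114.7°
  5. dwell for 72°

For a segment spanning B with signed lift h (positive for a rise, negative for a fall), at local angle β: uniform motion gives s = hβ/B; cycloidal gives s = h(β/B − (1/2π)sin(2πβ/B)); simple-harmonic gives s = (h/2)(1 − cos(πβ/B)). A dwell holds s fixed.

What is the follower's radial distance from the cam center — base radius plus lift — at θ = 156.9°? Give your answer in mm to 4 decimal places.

seg 1 [0°–38.7°] uniform, h=21: full span → s += 21 → s = 21.0000
seg 2 [38.7°–122.5°] simple-harmonic, h=-18: full span → s += -18 → s = 3.0000
seg 3 [122.5°–173.3°] uniform, h=15: θ=156.9° here. β=34.4, B=50.8. 15·34.4/50.8 = 10.1575 → s = 13.1575
radial distance = base radius + s = 11 + 13.1575 = 24.1575

24.1575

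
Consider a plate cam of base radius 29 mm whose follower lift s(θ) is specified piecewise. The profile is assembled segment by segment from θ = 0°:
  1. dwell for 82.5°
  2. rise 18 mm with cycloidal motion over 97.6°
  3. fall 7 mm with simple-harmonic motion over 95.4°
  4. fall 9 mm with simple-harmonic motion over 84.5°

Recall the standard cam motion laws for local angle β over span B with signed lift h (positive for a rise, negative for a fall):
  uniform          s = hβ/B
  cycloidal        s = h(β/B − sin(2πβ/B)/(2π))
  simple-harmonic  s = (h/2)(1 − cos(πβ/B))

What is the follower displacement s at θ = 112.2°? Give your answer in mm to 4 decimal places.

seg 1 [0°–82.5°] dwell: s stays 0.0000
seg 2 [82.5°–180.1°] cycloidal, h=18: θ=112.2° here. β=29.7, B=97.6. 18·(0.3043 − sin(2π·0.3043)/(2π)) = 2.7778 → s = 2.7778

2.7778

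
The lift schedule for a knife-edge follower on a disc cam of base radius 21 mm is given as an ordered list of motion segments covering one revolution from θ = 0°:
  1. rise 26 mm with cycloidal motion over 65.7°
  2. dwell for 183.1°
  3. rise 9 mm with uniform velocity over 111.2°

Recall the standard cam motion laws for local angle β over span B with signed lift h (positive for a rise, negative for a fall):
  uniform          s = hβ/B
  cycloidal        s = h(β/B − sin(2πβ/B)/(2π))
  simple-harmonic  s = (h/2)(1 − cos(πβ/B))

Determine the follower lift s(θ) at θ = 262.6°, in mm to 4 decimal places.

seg 1 [0°–65.7°] cycloidal, h=26: full span → s += 26 → s = 26.0000
seg 2 [65.7°–248.8°] dwell: s stays 26.0000
seg 3 [248.8°–360°] uniform, h=9: θ=262.6° here. β=13.8, B=111.2. 9·13.8/111.2 = 1.1169 → s = 27.1169

27.1169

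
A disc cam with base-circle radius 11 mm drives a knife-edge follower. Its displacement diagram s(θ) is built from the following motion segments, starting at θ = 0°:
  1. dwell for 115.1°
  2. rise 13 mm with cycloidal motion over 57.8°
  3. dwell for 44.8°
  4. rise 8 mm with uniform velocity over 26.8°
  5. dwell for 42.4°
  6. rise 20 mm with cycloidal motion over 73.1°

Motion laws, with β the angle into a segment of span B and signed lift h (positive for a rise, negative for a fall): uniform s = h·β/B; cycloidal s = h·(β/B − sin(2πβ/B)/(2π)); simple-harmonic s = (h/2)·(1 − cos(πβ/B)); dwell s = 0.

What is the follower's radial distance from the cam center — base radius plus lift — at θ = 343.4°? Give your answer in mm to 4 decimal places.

seg 1 [0°–115.1°] dwell: s stays 0.0000
seg 2 [115.1°–172.9°] cycloidal, h=13: full span → s += 13 → s = 13.0000
seg 3 [172.9°–217.7°] dwell: s stays 13.0000
seg 4 [217.7°–244.5°] uniform, h=8: full span → s += 8 → s = 21.0000
seg 5 [244.5°–286.9°] dwell: s stays 21.0000
seg 6 [286.9°–360°] cycloidal, h=20: θ=343.4° here. β=56.5, B=73.1. 20·(0.7729 − sin(2π·0.7729)/(2π)) = 18.6084 → s = 39.6084
radial distance = base radius + s = 11 + 39.6084 = 50.6084

50.6084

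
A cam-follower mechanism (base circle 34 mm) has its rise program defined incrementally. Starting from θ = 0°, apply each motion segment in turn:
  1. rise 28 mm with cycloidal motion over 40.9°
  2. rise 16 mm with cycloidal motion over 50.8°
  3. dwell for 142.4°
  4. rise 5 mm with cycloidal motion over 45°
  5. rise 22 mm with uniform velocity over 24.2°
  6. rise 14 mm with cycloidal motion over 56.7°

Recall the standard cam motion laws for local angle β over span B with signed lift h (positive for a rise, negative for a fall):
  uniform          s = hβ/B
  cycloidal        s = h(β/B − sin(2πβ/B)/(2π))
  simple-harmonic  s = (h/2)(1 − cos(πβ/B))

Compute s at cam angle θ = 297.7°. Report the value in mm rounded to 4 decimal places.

seg 1 [0°–40.9°] cycloidal, h=28: full span → s += 28 → s = 28.0000
seg 2 [40.9°–91.7°] cycloidal, h=16: full span → s += 16 → s = 44.0000
seg 3 [91.7°–234.1°] dwell: s stays 44.0000
seg 4 [234.1°–279.1°] cycloidal, h=5: full span → s += 5 → s = 49.0000
seg 5 [279.1°–303.3°] uniform, h=22: θ=297.7° here. β=18.6, B=24.2. 22·18.6/24.2 = 16.9091 → s = 65.9091

65.9091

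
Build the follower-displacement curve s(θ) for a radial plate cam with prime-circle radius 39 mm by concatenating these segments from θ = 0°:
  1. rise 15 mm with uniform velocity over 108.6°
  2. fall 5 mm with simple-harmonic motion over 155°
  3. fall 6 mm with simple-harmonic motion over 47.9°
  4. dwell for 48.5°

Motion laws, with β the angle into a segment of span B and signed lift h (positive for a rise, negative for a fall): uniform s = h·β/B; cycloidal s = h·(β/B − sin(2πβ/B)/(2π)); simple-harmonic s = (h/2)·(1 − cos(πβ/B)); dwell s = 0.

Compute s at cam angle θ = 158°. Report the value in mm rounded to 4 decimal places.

seg 1 [0°–108.6°] uniform, h=15: full span → s += 15 → s = 15.0000
seg 2 [108.6°–263.6°] simple-harmonic, h=-5: θ=158° here. β=49.4, B=155. -5/2·(1 − cos(π·0.3187)) = -1.1519 → s = 13.8481

13.8481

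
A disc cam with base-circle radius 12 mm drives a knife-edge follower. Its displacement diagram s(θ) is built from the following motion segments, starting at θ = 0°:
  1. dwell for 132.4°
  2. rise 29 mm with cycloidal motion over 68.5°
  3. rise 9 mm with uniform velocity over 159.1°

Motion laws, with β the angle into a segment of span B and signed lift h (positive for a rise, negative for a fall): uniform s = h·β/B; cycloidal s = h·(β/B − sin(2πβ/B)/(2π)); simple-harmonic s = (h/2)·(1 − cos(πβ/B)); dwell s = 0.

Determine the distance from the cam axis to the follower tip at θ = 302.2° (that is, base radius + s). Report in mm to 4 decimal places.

seg 1 [0°–132.4°] dwell: s stays 0.0000
seg 2 [132.4°–200.9°] cycloidal, h=29: full span → s += 29 → s = 29.0000
seg 3 [200.9°–360°] uniform, h=9: θ=302.2° here. β=101.3, B=159.1. 9·101.3/159.1 = 5.7304 → s = 34.7304
radial distance = base radius + s = 12 + 34.7304 = 46.7304

46.7304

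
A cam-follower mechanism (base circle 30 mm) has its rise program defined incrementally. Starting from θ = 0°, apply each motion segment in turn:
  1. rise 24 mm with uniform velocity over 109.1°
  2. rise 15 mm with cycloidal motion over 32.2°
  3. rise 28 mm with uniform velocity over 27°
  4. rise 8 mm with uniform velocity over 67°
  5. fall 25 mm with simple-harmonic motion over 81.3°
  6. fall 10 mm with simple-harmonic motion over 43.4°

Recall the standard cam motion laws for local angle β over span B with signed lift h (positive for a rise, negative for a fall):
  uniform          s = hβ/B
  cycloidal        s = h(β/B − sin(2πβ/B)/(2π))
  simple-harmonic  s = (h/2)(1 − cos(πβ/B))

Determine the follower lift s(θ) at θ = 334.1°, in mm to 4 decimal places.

seg 1 [0°–109.1°] uniform, h=24: full span → s += 24 → s = 24.0000
seg 2 [109.1°–141.3°] cycloidal, h=15: full span → s += 15 → s = 39.0000
seg 3 [141.3°–168.3°] uniform, h=28: full span → s += 28 → s = 67.0000
seg 4 [168.3°–235.3°] uniform, h=8: full span → s += 8 → s = 75.0000
seg 5 [235.3°–316.6°] simple-harmonic, h=-25: full span → s += -25 → s = 50.0000
seg 6 [316.6°–360°] simple-harmonic, h=-10: θ=334.1° here. β=17.5, B=43.4. -10/2·(1 − cos(π·0.4032)) = -3.5032 → s = 46.4968

46.4968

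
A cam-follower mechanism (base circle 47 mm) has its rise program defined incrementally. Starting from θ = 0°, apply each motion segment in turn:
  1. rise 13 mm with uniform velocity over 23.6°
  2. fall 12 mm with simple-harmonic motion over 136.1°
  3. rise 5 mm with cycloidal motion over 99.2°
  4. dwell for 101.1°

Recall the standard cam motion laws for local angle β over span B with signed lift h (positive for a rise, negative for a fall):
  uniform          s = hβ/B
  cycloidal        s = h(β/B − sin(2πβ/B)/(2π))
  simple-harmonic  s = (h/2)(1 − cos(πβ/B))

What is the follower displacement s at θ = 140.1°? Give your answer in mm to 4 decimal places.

seg 1 [0°–23.6°] uniform, h=13: full span → s += 13 → s = 13.0000
seg 2 [23.6°–159.7°] simple-harmonic, h=-12: θ=140.1° here. β=116.5, B=136.1. -12/2·(1 − cos(π·0.8560)) = -11.3963 → s = 1.6037

1.6037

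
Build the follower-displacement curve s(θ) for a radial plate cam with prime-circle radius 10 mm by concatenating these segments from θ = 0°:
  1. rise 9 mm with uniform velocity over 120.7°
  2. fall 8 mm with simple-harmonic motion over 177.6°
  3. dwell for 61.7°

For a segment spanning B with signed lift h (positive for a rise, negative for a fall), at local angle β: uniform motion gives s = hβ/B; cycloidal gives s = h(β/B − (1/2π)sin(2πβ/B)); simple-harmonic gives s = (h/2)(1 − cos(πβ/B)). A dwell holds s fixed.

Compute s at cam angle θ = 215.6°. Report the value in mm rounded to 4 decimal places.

seg 1 [0°–120.7°] uniform, h=9: full span → s += 9 → s = 9.0000
seg 2 [120.7°–298.3°] simple-harmonic, h=-8: θ=215.6° here. β=94.9, B=177.6. -8/2·(1 − cos(π·0.5343)) = -4.4308 → s = 4.5692

4.5692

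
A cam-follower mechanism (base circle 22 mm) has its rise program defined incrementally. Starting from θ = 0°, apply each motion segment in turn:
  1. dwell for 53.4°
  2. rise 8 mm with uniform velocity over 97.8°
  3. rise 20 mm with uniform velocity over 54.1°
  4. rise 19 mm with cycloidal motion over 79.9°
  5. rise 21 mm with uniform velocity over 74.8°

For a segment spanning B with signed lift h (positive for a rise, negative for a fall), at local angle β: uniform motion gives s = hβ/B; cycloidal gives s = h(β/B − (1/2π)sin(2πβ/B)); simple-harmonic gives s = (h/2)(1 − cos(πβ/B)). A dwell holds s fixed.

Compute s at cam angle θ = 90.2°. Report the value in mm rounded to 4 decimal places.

seg 1 [0°–53.4°] dwell: s stays 0.0000
seg 2 [53.4°–151.2°] uniform, h=8: θ=90.2° here. β=36.8, B=97.8. 8·36.8/97.8 = 3.0102 → s = 3.0102

3.0102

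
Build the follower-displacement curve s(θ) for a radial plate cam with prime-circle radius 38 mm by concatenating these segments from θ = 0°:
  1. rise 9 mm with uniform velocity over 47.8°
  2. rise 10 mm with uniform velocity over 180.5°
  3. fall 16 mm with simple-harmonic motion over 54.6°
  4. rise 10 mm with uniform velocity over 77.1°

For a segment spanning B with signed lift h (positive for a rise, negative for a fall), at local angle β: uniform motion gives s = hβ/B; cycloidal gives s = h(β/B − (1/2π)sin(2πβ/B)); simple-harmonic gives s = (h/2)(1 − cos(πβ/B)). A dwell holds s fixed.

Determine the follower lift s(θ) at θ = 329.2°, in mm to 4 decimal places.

seg 1 [0°–47.8°] uniform, h=9: full span → s += 9 → s = 9.0000
seg 2 [47.8°–228.3°] uniform, h=10: full span → s += 10 → s = 19.0000
seg 3 [228.3°–282.9°] simple-harmonic, h=-16: full span → s += -16 → s = 3.0000
seg 4 [282.9°–360°] uniform, h=10: θ=329.2° here. β=46.3, B=77.1. 10·46.3/77.1 = 6.0052 → s = 9.0052

9.0052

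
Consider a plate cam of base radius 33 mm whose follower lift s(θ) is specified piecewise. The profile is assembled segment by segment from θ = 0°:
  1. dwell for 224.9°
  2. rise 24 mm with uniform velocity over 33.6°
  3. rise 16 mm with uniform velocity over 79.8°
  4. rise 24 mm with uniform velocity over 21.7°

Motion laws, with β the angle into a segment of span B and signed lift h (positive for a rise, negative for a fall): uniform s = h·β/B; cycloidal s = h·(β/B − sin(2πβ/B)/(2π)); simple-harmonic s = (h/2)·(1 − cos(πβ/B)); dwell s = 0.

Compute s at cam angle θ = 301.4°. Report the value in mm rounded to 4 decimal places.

seg 1 [0°–224.9°] dwell: s stays 0.0000
seg 2 [224.9°–258.5°] uniform, h=24: full span → s += 24 → s = 24.0000
seg 3 [258.5°–338.3°] uniform, h=16: θ=301.4° here. β=42.9, B=79.8. 16·42.9/79.8 = 8.6015 → s = 32.6015

32.6015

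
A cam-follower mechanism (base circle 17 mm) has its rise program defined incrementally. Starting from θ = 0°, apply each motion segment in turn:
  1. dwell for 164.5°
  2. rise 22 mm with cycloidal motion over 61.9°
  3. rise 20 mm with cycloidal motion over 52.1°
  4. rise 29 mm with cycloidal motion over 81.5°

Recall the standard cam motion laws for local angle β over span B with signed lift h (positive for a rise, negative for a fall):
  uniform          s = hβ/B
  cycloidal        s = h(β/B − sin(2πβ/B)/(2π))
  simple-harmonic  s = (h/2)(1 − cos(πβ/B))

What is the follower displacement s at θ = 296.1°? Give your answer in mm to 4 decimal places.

seg 1 [0°–164.5°] dwell: s stays 0.0000
seg 2 [164.5°–226.4°] cycloidal, h=22: full span → s += 22 → s = 22.0000
seg 3 [226.4°–278.5°] cycloidal, h=20: full span → s += 20 → s = 42.0000
seg 4 [278.5°–360°] cycloidal, h=29: θ=296.1° here. β=17.6, B=81.5. 29·(0.2160 − sin(2π·0.2160)/(2π)) = 1.7523 → s = 43.7523

43.7523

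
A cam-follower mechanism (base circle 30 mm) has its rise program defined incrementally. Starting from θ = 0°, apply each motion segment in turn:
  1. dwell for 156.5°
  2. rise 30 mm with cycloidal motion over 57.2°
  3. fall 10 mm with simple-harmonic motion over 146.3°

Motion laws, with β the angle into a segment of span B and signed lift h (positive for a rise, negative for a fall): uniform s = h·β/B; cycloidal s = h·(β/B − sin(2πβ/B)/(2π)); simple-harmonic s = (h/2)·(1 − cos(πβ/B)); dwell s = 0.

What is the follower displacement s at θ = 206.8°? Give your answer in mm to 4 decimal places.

seg 1 [0°–156.5°] dwell: s stays 0.0000
seg 2 [156.5°–213.7°] cycloidal, h=30: θ=206.8° here. β=50.3, B=57.2. 30·(0.8794 − sin(2π·0.8794)/(2π)) = 29.6633 → s = 29.6633

29.6633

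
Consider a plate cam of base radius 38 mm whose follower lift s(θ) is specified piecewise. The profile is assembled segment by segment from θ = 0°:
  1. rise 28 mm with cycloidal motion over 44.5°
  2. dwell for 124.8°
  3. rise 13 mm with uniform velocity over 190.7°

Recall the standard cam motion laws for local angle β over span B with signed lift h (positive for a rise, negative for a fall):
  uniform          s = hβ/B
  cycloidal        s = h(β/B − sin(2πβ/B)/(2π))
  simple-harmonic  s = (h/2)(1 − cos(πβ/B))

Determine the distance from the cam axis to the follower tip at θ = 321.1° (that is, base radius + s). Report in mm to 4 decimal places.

seg 1 [0°–44.5°] cycloidal, h=28: full span → s += 28 → s = 28.0000
seg 2 [44.5°–169.3°] dwell: s stays 28.0000
seg 3 [169.3°–360°] uniform, h=13: θ=321.1° here. β=151.8, B=190.7. 13·151.8/190.7 = 10.3482 → s = 38.3482
radial distance = base radius + s = 38 + 38.3482 = 76.3482

76.3482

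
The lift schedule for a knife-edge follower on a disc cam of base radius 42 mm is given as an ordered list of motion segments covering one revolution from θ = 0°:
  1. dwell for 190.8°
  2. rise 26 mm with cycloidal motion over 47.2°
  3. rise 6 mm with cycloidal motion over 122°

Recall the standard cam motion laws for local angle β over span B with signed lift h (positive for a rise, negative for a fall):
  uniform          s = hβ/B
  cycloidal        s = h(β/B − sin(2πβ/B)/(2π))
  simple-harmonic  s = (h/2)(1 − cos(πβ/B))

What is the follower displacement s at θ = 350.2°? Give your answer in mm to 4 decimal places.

seg 1 [0°–190.8°] dwell: s stays 0.0000
seg 2 [190.8°–238°] cycloidal, h=26: full span → s += 26 → s = 26.0000
seg 3 [238°–360°] cycloidal, h=6: θ=350.2° here. β=112.2, B=122. 6·(0.9197 − sin(2π·0.9197)/(2π)) = 5.9798 → s = 31.9798

31.9798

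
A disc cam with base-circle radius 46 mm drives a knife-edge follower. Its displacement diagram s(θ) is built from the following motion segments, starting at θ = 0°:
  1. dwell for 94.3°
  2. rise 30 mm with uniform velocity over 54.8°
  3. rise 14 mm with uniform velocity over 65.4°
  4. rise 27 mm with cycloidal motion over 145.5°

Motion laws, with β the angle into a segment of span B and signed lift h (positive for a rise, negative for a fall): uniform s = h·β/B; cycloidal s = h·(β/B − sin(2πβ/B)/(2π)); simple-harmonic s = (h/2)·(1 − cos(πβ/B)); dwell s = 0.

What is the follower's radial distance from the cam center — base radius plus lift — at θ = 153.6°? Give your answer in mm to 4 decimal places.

seg 1 [0°–94.3°] dwell: s stays 0.0000
seg 2 [94.3°–149.1°] uniform, h=30: full span → s += 30 → s = 30.0000
seg 3 [149.1°–214.5°] uniform, h=14: θ=153.6° here. β=4.5, B=65.4. 14·4.5/65.4 = 0.9633 → s = 30.9633
radial distance = base radius + s = 46 + 30.9633 = 76.9633

76.9633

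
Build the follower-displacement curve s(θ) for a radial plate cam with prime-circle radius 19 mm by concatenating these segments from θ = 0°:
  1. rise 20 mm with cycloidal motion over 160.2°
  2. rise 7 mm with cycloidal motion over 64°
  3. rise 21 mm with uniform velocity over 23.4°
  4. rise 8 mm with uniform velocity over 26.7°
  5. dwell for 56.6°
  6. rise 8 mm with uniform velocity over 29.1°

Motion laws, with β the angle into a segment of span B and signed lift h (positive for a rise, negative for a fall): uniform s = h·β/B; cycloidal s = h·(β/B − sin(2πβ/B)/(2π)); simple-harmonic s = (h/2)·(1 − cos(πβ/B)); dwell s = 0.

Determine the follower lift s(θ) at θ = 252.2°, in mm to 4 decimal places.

seg 1 [0°–160.2°] cycloidal, h=20: full span → s += 20 → s = 20.0000
seg 2 [160.2°–224.2°] cycloidal, h=7: full span → s += 7 → s = 27.0000
seg 3 [224.2°–247.6°] uniform, h=21: full span → s += 21 → s = 48.0000
seg 4 [247.6°–274.3°] uniform, h=8: θ=252.2° here. β=4.6, B=26.7. 8·4.6/26.7 = 1.3783 → s = 49.3783

49.3783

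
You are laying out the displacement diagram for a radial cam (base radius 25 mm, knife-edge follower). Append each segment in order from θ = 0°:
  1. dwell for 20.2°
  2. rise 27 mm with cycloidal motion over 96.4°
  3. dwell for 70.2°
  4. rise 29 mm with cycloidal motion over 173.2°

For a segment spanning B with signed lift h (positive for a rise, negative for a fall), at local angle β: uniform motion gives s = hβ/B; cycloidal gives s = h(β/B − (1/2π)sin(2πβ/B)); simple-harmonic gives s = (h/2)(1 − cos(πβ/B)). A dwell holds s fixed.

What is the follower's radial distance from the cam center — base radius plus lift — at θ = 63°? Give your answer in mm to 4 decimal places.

seg 1 [0°–20.2°] dwell: s stays 0.0000
seg 2 [20.2°–116.6°] cycloidal, h=27: θ=63° here. β=42.8, B=96.4. 27·(0.4440 − sin(2π·0.4440)/(2π)) = 10.5061 → s = 10.5061
radial distance = base radius + s = 25 + 10.5061 = 35.5061

35.5061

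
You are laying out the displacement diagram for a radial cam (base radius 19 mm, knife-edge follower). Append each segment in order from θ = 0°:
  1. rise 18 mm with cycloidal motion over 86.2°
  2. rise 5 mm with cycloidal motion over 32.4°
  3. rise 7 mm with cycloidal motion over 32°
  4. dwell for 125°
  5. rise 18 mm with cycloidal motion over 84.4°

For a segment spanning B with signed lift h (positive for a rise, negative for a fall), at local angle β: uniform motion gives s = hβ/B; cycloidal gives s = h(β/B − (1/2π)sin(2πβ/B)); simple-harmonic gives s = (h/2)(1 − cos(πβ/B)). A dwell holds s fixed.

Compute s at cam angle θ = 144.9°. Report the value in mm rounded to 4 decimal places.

seg 1 [0°–86.2°] cycloidal, h=18: full span → s += 18 → s = 18.0000
seg 2 [86.2°–118.6°] cycloidal, h=5: full span → s += 5 → s = 23.0000
seg 3 [118.6°–150.6°] cycloidal, h=7: θ=144.9° here. β=26.3, B=32. 7·(0.8219 − sin(2π·0.8219)/(2π)) = 6.7555 → s = 29.7555

29.7555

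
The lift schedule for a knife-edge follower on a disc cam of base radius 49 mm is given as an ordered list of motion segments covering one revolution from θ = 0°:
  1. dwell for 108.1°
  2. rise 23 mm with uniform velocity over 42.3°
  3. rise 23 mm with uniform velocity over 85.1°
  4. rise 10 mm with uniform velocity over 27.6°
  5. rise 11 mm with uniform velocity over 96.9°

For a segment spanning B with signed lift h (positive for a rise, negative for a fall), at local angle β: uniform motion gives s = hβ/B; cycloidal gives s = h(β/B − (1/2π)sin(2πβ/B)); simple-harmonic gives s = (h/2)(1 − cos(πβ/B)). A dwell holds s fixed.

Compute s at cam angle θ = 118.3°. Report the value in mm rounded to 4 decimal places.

seg 1 [0°–108.1°] dwell: s stays 0.0000
seg 2 [108.1°–150.4°] uniform, h=23: θ=118.3° here. β=10.2, B=42.3. 23·10.2/42.3 = 5.5461 → s = 5.5461

5.5461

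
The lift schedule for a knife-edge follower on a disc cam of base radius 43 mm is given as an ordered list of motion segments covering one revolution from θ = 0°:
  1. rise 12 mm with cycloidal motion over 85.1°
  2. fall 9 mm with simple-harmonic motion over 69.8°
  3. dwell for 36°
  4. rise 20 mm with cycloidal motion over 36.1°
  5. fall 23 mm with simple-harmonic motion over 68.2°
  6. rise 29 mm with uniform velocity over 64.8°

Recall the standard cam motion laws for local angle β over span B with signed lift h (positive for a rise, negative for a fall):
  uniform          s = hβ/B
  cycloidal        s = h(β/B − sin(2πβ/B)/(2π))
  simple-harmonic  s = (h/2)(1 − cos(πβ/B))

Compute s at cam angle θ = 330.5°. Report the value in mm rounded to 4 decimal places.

seg 1 [0°–85.1°] cycloidal, h=12: full span → s += 12 → s = 12.0000
seg 2 [85.1°–154.9°] simple-harmonic, h=-9: full span → s += -9 → s = 3.0000
seg 3 [154.9°–190.9°] dwell: s stays 3.0000
seg 4 [190.9°–227°] cycloidal, h=20: full span → s += 20 → s = 23.0000
seg 5 [227°–295.2°] simple-harmonic, h=-23: full span → s += -23 → s = 0.0000
seg 6 [295.2°–360°] uniform, h=29: θ=330.5° here. β=35.3, B=64.8. 29·35.3/64.8 = 15.7978 → s = 15.7978

15.7978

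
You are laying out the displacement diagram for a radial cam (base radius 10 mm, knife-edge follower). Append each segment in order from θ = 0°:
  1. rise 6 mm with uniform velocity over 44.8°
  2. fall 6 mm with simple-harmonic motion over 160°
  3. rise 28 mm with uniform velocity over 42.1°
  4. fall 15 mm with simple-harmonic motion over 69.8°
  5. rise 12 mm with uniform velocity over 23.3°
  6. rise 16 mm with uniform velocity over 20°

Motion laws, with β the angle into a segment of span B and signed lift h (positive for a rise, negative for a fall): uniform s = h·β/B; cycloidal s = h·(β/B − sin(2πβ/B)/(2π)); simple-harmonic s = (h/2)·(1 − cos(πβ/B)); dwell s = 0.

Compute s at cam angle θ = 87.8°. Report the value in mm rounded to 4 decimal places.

seg 1 [0°–44.8°] uniform, h=6: full span → s += 6 → s = 6.0000
seg 2 [44.8°–204.8°] simple-harmonic, h=-6: θ=87.8° here. β=43, B=160. -6/2·(1 − cos(π·0.2687)) = -1.0072 → s = 4.9928

4.9928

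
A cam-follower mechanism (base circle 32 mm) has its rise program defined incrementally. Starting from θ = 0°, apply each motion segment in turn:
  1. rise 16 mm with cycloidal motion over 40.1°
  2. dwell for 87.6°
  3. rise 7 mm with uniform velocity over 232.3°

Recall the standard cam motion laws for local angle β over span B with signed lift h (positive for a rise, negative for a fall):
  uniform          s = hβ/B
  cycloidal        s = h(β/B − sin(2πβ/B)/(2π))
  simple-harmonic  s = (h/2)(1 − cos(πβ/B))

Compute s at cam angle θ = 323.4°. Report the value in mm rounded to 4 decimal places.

seg 1 [0°–40.1°] cycloidal, h=16: full span → s += 16 → s = 16.0000
seg 2 [40.1°–127.7°] dwell: s stays 16.0000
seg 3 [127.7°–360°] uniform, h=7: θ=323.4° here. β=195.7, B=232.3. 7·195.7/232.3 = 5.8971 → s = 21.8971

21.8971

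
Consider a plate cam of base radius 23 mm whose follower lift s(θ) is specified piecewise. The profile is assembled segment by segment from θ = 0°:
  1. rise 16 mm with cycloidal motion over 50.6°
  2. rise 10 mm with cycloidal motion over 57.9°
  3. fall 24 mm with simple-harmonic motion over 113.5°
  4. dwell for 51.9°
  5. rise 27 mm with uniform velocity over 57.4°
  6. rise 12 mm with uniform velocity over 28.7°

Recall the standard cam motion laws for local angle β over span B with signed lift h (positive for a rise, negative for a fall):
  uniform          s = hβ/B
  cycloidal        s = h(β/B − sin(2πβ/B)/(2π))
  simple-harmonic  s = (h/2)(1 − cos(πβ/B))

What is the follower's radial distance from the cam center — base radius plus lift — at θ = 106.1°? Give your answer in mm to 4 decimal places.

seg 1 [0°–50.6°] cycloidal, h=16: full span → s += 16 → s = 16.0000
seg 2 [50.6°–108.5°] cycloidal, h=10: θ=106.1° here. β=55.5, B=57.9. 10·(0.9585 − sin(2π·0.9585)/(2π)) = 9.9953 → s = 25.9953
radial distance = base radius + s = 23 + 25.9953 = 48.9953

48.9953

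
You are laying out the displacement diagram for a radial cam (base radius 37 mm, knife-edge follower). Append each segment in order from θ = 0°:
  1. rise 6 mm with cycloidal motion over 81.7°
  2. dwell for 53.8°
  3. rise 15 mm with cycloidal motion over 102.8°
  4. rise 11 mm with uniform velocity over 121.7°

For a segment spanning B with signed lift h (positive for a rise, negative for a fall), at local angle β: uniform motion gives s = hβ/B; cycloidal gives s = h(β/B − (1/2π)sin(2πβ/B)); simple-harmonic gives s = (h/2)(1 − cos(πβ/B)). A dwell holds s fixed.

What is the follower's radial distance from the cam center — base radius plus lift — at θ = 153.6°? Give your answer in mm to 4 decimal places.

seg 1 [0°–81.7°] cycloidal, h=6: full span → s += 6 → s = 6.0000
seg 2 [81.7°–135.5°] dwell: s stays 6.0000
seg 3 [135.5°–238.3°] cycloidal, h=15: θ=153.6° here. β=18.1, B=102.8. 15·(0.1761 − sin(2π·0.1761)/(2π)) = 0.5067 → s = 6.5067
radial distance = base radius + s = 37 + 6.5067 = 43.5067

43.5067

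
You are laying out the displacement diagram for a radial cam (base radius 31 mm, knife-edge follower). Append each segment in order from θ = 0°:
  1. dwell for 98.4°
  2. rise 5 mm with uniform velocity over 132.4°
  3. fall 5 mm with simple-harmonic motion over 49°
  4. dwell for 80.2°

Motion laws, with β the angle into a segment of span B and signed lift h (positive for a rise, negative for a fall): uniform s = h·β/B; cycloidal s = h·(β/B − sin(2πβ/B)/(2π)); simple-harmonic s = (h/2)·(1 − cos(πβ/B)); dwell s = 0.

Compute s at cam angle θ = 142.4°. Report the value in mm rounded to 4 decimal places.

seg 1 [0°–98.4°] dwell: s stays 0.0000
seg 2 [98.4°–230.8°] uniform, h=5: θ=142.4° here. β=44, B=132.4. 5·44/132.4 = 1.6616 → s = 1.6616

1.6616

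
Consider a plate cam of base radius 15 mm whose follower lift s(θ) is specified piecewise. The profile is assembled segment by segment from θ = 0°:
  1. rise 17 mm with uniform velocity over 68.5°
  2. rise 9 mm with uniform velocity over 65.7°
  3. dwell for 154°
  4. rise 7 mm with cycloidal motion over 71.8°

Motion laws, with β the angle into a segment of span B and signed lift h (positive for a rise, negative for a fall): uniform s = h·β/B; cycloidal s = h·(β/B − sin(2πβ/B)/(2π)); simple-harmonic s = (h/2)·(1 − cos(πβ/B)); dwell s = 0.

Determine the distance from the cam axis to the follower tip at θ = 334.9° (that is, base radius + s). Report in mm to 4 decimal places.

seg 1 [0°–68.5°] uniform, h=17: full span → s += 17 → s = 17.0000
seg 2 [68.5°–134.2°] uniform, h=9: full span → s += 9 → s = 26.0000
seg 3 [134.2°–288.2°] dwell: s stays 26.0000
seg 4 [288.2°–360°] cycloidal, h=7: θ=334.9° here. β=46.7, B=71.8. 7·(0.6504 − sin(2π·0.6504)/(2π)) = 5.4560 → s = 31.4560
radial distance = base radius + s = 15 + 31.4560 = 46.4560

46.4560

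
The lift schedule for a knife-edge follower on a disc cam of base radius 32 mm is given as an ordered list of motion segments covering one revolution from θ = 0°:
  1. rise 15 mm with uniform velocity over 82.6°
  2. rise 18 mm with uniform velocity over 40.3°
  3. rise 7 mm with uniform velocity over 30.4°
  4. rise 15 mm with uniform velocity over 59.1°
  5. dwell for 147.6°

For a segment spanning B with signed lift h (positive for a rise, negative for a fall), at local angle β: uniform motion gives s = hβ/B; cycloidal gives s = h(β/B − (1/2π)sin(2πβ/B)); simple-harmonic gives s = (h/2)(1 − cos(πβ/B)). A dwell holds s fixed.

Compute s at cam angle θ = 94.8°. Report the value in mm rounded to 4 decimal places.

seg 1 [0°–82.6°] uniform, h=15: full span → s += 15 → s = 15.0000
seg 2 [82.6°–122.9°] uniform, h=18: θ=94.8° here. β=12.2, B=40.3. 18·12.2/40.3 = 5.4491 → s = 20.4491

20.4491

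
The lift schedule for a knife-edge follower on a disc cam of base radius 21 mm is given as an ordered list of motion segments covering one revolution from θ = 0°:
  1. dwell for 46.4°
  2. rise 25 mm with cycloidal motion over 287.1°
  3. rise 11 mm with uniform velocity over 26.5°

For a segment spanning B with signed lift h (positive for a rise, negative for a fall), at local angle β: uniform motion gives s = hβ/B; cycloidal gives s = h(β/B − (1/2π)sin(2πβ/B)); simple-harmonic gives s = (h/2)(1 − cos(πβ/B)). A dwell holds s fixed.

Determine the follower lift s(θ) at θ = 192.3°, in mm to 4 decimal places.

seg 1 [0°–46.4°] dwell: s stays 0.0000
seg 2 [46.4°–333.5°] cycloidal, h=25: θ=192.3° here. β=145.9, B=287.1. 25·(0.5082 − sin(2π·0.5082)/(2π)) = 12.9092 → s = 12.9092

12.9092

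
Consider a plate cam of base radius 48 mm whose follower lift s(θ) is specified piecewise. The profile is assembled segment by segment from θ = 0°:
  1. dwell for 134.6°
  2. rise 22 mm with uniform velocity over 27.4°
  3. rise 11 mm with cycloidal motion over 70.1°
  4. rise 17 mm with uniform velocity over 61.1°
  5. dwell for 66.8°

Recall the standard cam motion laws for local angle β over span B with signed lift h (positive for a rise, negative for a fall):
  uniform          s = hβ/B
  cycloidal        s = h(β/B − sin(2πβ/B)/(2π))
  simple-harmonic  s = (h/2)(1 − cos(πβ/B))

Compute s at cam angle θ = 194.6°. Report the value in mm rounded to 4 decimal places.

seg 1 [0°–134.6°] dwell: s stays 0.0000
seg 2 [134.6°–162°] uniform, h=22: full span → s += 22 → s = 22.0000
seg 3 [162°–232.1°] cycloidal, h=11: θ=194.6° here. β=32.6, B=70.1. 11·(0.4650 − sin(2π·0.4650)/(2π)) = 4.7342 → s = 26.7342

26.7342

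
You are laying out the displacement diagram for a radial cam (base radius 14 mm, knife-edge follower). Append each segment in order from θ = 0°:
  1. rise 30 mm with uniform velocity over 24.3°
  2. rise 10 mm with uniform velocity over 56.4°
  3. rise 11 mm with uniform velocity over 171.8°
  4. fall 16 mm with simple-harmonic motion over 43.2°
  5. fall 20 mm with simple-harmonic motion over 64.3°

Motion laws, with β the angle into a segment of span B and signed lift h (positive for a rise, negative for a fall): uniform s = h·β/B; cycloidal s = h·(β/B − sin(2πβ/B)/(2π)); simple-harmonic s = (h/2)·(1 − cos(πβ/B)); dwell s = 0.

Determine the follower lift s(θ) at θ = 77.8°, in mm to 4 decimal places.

seg 1 [0°–24.3°] uniform, h=30: full span → s += 30 → s = 30.0000
seg 2 [24.3°–80.7°] uniform, h=10: θ=77.8° here. β=53.5, B=56.4. 10·53.5/56.4 = 9.4858 → s = 39.4858

39.4858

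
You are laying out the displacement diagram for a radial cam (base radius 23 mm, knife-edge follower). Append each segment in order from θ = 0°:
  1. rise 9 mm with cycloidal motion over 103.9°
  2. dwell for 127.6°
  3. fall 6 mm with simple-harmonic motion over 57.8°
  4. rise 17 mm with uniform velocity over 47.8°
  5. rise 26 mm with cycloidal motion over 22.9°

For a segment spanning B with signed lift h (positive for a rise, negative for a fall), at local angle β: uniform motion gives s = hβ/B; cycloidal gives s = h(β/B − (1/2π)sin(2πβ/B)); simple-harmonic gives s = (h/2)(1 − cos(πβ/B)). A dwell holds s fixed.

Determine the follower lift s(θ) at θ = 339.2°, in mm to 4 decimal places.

seg 1 [0°–103.9°] cycloidal, h=9: full span → s += 9 → s = 9.0000
seg 2 [103.9°–231.5°] dwell: s stays 9.0000
seg 3 [231.5°–289.3°] simple-harmonic, h=-6: full span → s += -6 → s = 3.0000
seg 4 [289.3°–337.1°] uniform, h=17: full span → s += 17 → s = 20.0000
seg 5 [337.1°–360°] cycloidal, h=26: θ=339.2° here. β=2.1, B=22.9. 26·(0.0917 − sin(2π·0.0917)/(2π)) = 0.1298 → s = 20.1298

20.1298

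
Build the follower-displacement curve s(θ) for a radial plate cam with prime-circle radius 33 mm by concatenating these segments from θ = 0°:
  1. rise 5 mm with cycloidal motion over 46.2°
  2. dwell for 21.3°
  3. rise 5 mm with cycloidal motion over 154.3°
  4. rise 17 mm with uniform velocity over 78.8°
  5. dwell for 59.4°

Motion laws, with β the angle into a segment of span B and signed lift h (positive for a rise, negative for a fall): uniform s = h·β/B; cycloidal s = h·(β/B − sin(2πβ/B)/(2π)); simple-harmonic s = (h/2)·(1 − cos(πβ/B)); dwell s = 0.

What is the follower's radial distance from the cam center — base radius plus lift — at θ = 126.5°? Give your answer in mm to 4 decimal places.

seg 1 [0°–46.2°] cycloidal, h=5: full span → s += 5 → s = 5.0000
seg 2 [46.2°–67.5°] dwell: s stays 5.0000
seg 3 [67.5°–221.8°] cycloidal, h=5: θ=126.5° here. β=59, B=154.3. 5·(0.3824 − sin(2π·0.3824)/(2π)) = 1.3758 → s = 6.3758
radial distance = base radius + s = 33 + 6.3758 = 39.3758

39.3758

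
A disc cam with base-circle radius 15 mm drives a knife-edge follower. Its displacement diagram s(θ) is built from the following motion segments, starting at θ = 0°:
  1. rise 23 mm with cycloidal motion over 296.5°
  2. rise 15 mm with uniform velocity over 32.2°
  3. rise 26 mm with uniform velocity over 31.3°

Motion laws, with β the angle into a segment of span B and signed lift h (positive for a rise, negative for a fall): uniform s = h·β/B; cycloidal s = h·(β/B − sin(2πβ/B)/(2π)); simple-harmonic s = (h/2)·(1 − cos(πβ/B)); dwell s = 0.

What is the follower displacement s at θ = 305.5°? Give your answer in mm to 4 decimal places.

seg 1 [0°–296.5°] cycloidal, h=23: full span → s += 23 → s = 23.0000
seg 2 [296.5°–328.7°] uniform, h=15: θ=305.5° here. β=9, B=32.2. 15·9/32.2 = 4.1925 → s = 27.1925

27.1925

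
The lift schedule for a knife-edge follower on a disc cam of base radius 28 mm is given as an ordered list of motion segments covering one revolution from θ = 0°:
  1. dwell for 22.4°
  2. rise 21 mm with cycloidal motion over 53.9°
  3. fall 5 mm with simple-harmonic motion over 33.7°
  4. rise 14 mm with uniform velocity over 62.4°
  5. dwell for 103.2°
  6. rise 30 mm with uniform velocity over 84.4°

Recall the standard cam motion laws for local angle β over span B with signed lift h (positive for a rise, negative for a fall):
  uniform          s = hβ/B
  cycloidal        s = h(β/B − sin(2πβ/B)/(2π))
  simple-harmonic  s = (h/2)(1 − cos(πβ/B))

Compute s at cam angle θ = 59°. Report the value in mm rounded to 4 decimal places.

seg 1 [0°–22.4°] dwell: s stays 0.0000
seg 2 [22.4°–76.3°] cycloidal, h=21: θ=59° here. β=36.6, B=53.9. 21·(0.6790 − sin(2π·0.6790)/(2π)) = 17.2752 → s = 17.2752

17.2752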